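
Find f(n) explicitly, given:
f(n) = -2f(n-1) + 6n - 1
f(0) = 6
First-order linear with linear forcing.
Homogeneous solution: f_h(n) = A·(-2)^n.
Try particular f_p(n) = pn + q. Substituting:
  pn + q = -2(p(n-1) + q) + 6n - 1.
Matching the n-coefficient: p = -2p + 6 ⇒ p = 2.
Matching constants: q = 2p - 2q - 1 ⇒ q = 1.
General: f(n) = A·(-2)^n + 2 n + 1.
Apply f(0) = 6: A + 1 = 6 ⇒ A = 5.
So f(n) = 5 \left(-2\right)^{n} + 2 n + 1.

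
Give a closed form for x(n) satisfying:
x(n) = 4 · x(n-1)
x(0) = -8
Pure geometric recurrence with ratio 4.
By induction x(n) = x(0) · (4)^n = - 8 \cdot 4^{n}.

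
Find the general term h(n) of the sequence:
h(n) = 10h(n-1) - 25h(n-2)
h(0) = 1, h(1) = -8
Characteristic equation: x² - 10x + 25 = 0, which is (x - (5))².
Repeated root r = 5.
General solution: h(n) = (A + Bn)·(5)^n.
From h(0) = 1: A = 1.
From h(1) = -8: (A + B)·(5) = -8 ⇒ B = - \frac{13}{5}.
So h(n) = \left(1 - \frac{13 n}{5}\right) \cdot (5)^n.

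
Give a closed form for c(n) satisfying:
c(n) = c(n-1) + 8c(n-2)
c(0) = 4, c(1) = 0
Characteristic equation: x² - x - 8 = 0.
Discriminant Δ = (1)² + 4·(8) = 33.
Roots r₁,₂ = (1 ± √33)/2, so r₁ = \frac{1}{2} + \frac{\sqrt{33}}{2}, r₂ = \frac{1}{2} - \frac{\sqrt{33}}{2}.
General solution: c(n) = A·r₁^n + B·r₂^n.
From the initial conditions, A + B = 4 and r₁A + r₂B = 0.
Since r₁ - r₂ = √33: A = (0 - (4)r₂)/√33 = 2 - \frac{2 \sqrt{33}}{33}, and B = 4 - A = \frac{2 \sqrt{33}}{33} + 2.
So c(n) = \left(2 - \frac{2 \sqrt{33}}{33}\right)\left(\frac{1}{2} + \frac{\sqrt{33}}{2}\right)^n + \left(\frac{2 \sqrt{33}}{33} + 2\right)\left(\frac{1}{2} - \frac{\sqrt{33}}{2}\right)^n.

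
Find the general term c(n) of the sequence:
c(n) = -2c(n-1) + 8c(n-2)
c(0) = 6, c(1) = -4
Characteristic equation: x² + 2x - 8 = 0, which factors as (x - (2))(x - (-4)) = 0.
Roots r₁ = 2, r₂ = -4 (distinct).
General solution: c(n) = A·(2)^n + B·(-4)^n.
From c(0) = 6: A + B = 6.
From c(1) = -4: 2A - 4B = -4.
Solving: A = \frac{10}{3}, B = \frac{8}{3}.
So c(n) = \frac{8 \left(-4\right)^{n}}{3} + \frac{10 \cdot 2^{n}}{3}.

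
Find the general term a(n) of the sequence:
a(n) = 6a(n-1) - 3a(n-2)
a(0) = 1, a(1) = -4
Characteristic equation: x² - 6x + 3 = 0.
Discriminant Δ = (6)² + 4·(-3) = 24.
Roots r₁,₂ = (6 ± √24)/2, so r₁ = \sqrt{6} + 3, r₂ = 3 - \sqrt{6}.
General solution: a(n) = A·r₁^n + B·r₂^n.
From the initial conditions, A + B = 1 and r₁A + r₂B = -4.
Since r₁ - r₂ = √24: A = (-4 - (1)r₂)/√24 = \frac{1}{2} - \frac{7 \sqrt{6}}{12}, and B = 1 - A = \frac{1}{2} + \frac{7 \sqrt{6}}{12}.
So a(n) = \left(\frac{1}{2} - \frac{7 \sqrt{6}}{12}\right)\left(\sqrt{6} + 3\right)^n + \left(\frac{1}{2} + \frac{7 \sqrt{6}}{12}\right)\left(3 - \sqrt{6}\right)^n.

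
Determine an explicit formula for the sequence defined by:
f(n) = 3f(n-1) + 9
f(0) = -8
First-order linear non-homogeneous.
Homogeneous solution: f_h(n) = A·(3)^n.
Try constant particular solution f_p = K: K = 3K + 9 ⇒ K = - \frac{9}{2}.
General: f(n) = A·(3)^n - \frac{9}{2}.
Apply f(0) = -8: A - \frac{9}{2} = -8 ⇒ A = - \frac{7}{2}.
So f(n) = - \frac{7 \cdot 3^{n}}{2} - \frac{9}{2}.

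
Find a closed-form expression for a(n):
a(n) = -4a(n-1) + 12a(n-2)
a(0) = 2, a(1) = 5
Characteristic equation: x² + 4x - 12 = 0, which factors as (x - (2))(x - (-6)) = 0.
Roots r₁ = 2, r₂ = -6 (distinct).
General solution: a(n) = A·(2)^n + B·(-6)^n.
From a(0) = 2: A + B = 2.
From a(1) = 5: 2A - 6B = 5.
Solving: A = \frac{17}{8}, B = - \frac{1}{8}.
So a(n) = - \frac{\left(-6\right)^{n}}{8} + \frac{17 \cdot 2^{n}}{8}.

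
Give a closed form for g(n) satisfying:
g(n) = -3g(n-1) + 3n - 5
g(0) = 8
First-order linear with linear forcing.
Homogeneous solution: g_h(n) = A·(-3)^n.
Try particular g_p(n) = pn + q. Substituting:
  pn + q = -3(p(n-1) + q) + 3n - 5.
Matching the n-coefficient: p = -3p + 3 ⇒ p = \frac{3}{4}.
Matching constants: q = 3p - 3q - 5 ⇒ q = - \frac{11}{16}.
General: g(n) = A·(-3)^n + \frac{3 n}{4} - \frac{11}{16}.
Apply g(0) = 8: A - \frac{11}{16} = 8 ⇒ A = \frac{139}{16}.
So g(n) = \frac{139 \left(-3\right)^{n}}{16} + \frac{3 n}{4} - \frac{11}{16}.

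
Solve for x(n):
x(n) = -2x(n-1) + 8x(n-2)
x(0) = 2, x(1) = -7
Characteristic equation: x² + 2x - 8 = 0, which factors as (x - (-4))(x - (2)) = 0.
Roots r₁ = -4, r₂ = 2 (distinct).
General solution: x(n) = A·(-4)^n + B·(2)^n.
From x(0) = 2: A + B = 2.
From x(1) = -7: -4A + 2B = -7.
Solving: A = \frac{11}{6}, B = \frac{1}{6}.
So x(n) = \frac{11 \left(-4\right)^{n}}{6} + \frac{2^{n}}{6}.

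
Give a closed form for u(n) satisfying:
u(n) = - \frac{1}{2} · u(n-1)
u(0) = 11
Pure geometric recurrence with ratio - \frac{1}{2}.
By induction u(n) = u(0) · (- \frac{1}{2})^n = 11 \left(- \frac{1}{2}\right)^{n}.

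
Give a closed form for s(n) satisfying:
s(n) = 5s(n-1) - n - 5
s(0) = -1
First-order linear with linear forcing.
Homogeneous solution: s_h(n) = A·(5)^n.
Try particular s_p(n) = pn + q. Substituting:
  pn + q = 5(p(n-1) + q) - n - 5.
Matching the n-coefficient: p = 5p - 1 ⇒ p = \frac{1}{4}.
Matching constants: q = -5p + 5q - 5 ⇒ q = \frac{25}{16}.
General: s(n) = A·(5)^n + \frac{n}{4} + \frac{25}{16}.
Apply s(0) = -1: A + \frac{25}{16} = -1 ⇒ A = - \frac{41}{16}.
So s(n) = - \frac{41 \cdot 5^{n}}{16} + \frac{n}{4} + \frac{25}{16}.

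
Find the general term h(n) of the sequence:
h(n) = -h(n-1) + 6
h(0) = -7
First-order linear non-homogeneous.
Homogeneous solution: h_h(n) = A·(-1)^n.
Try constant particular solution h_p = K: K = -K + 6 ⇒ K = 3.
General: h(n) = A·(-1)^n + 3.
Apply h(0) = -7: A + 3 = -7 ⇒ A = -10.
So h(n) = 3 - 10 \left(-1\right)^{n}.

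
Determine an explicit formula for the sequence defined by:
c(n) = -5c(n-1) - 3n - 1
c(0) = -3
First-order linear with linear forcing.
Homogeneous solution: c_h(n) = A·(-5)^n.
Try particular c_p(n) = pn + q. Substituting:
  pn + q = -5(p(n-1) + q) - 3n - 1.
Matching the n-coefficient: p = -5p - 3 ⇒ p = - \frac{1}{2}.
Matching constants: q = 5p - 5q - 1 ⇒ q = - \frac{7}{12}.
General: c(n) = A·(-5)^n - \frac{n}{2} - \frac{7}{12}.
Apply c(0) = -3: A - \frac{7}{12} = -3 ⇒ A = - \frac{29}{12}.
So c(n) = - \frac{29 \left(-5\right)^{n}}{12} - \frac{n}{2} - \frac{7}{12}.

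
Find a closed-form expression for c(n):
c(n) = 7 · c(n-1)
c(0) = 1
Pure geometric recurrence with ratio 7.
By induction c(n) = c(0) · (7)^n = 7^{n}.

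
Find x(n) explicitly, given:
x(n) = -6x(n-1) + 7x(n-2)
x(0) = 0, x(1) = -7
Characteristic equation: x² + 6x - 7 = 0, which factors as (x - (-7))(x - (1)) = 0.
Roots r₁ = -7, r₂ = 1 (distinct).
General solution: x(n) = A·(-7)^n + B·(1)^n.
From x(0) = 0: A + B = 0.
From x(1) = -7: -7A + B = -7.
Solving: A = \frac{7}{8}, B = - \frac{7}{8}.
So x(n) = \frac{7 \left(-7\right)^{n}}{8} - \frac{7}{8}.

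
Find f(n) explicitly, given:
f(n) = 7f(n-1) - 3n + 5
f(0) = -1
First-order linear with linear forcing.
Homogeneous solution: f_h(n) = A·(7)^n.
Try particular f_p(n) = pn + q. Substituting:
  pn + q = 7(p(n-1) + q) - 3n + 5.
Matching the n-coefficient: p = 7p - 3 ⇒ p = \frac{1}{2}.
Matching constants: q = -7p + 7q + 5 ⇒ q = - \frac{1}{4}.
General: f(n) = A·(7)^n + \frac{n}{2} - \frac{1}{4}.
Apply f(0) = -1: A - \frac{1}{4} = -1 ⇒ A = - \frac{3}{4}.
So f(n) = - \frac{3 \cdot 7^{n}}{4} + \frac{n}{2} - \frac{1}{4}.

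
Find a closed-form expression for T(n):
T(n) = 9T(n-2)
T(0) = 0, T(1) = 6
Characteristic equation: x² - 9 = 0, which factors as (x - (-3))(x - (3)) = 0.
Roots r₁ = -3, r₂ = 3 (distinct).
General solution: T(n) = A·(-3)^n + B·(3)^n.
From T(0) = 0: A + B = 0.
From T(1) = 6: -3A + 3B = 6.
Solving: A = -1, B = 1.
So T(n) = - \left(-3\right)^{n} + 3^{n}.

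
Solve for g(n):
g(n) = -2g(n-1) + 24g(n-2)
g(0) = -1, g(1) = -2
Characteristic equation: x² + 2x - 24 = 0, which factors as (x - (4))(x - (-6)) = 0.
Roots r₁ = 4, r₂ = -6 (distinct).
General solution: g(n) = A·(4)^n + B·(-6)^n.
From g(0) = -1: A + B = -1.
From g(1) = -2: 4A - 6B = -2.
Solving: A = - \frac{4}{5}, B = - \frac{1}{5}.
So g(n) = - \frac{\left(-6\right)^{n}}{5} - \frac{4 \cdot 4^{n}}{5}.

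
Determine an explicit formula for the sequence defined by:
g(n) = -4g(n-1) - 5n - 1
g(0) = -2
First-order linear with linear forcing.
Homogeneous solution: g_h(n) = A·(-4)^n.
Try particular g_p(n) = pn + q. Substituting:
  pn + q = -4(p(n-1) + q) - 5n - 1.
Matching the n-coefficient: p = -4p - 5 ⇒ p = -1.
Matching constants: q = 4p - 4q - 1 ⇒ q = -1.
General: g(n) = A·(-4)^n - n - 1.
Apply g(0) = -2: A - 1 = -2 ⇒ A = -1.
So g(n) = - \left(-4\right)^{n} - n - 1.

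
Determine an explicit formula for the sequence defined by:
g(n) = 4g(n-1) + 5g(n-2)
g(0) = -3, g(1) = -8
Characteristic equation: x² - 4x - 5 = 0, which factors as (x - (-1))(x - (5)) = 0.
Roots r₁ = -1, r₂ = 5 (distinct).
General solution: g(n) = A·(-1)^n + B·(5)^n.
From g(0) = -3: A + B = -3.
From g(1) = -8: -A + 5B = -8.
Solving: A = - \frac{7}{6}, B = - \frac{11}{6}.
So g(n) = - \frac{7 \left(-1\right)^{n}}{6} - \frac{11 \cdot 5^{n}}{6}.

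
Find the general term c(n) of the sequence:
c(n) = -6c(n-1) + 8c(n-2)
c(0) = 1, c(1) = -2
Characteristic equation: x² + 6x - 8 = 0.
Discriminant Δ = (-6)² + 4·(8) = 68.
Roots r₁,₂ = (-6 ± √68)/2, so r₁ = -3 + \sqrt{17}, r₂ = - \sqrt{17} - 3.
General solution: c(n) = A·r₁^n + B·r₂^n.
From the initial conditions, A + B = 1 and r₁A + r₂B = -2.
Since r₁ - r₂ = √68: A = (-2 - (1)r₂)/√68 = \frac{\sqrt{17}}{34} + \frac{1}{2}, and B = 1 - A = \frac{1}{2} - \frac{\sqrt{17}}{34}.
So c(n) = \left(\frac{\sqrt{17}}{34} + \frac{1}{2}\right)\left(-3 + \sqrt{17}\right)^n + \left(\frac{1}{2} - \frac{\sqrt{17}}{34}\right)\left(- \sqrt{17} - 3\right)^n.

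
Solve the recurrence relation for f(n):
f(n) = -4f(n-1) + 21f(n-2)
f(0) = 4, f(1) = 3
Characteristic equation: x² + 4x - 21 = 0, which factors as (x - (-7))(x - (3)) = 0.
Roots r₁ = -7, r₂ = 3 (distinct).
General solution: f(n) = A·(-7)^n + B·(3)^n.
From f(0) = 4: A + B = 4.
From f(1) = 3: -7A + 3B = 3.
Solving: A = \frac{9}{10}, B = \frac{31}{10}.
So f(n) = \frac{9 \left(-7\right)^{n}}{10} + \frac{31 \cdot 3^{n}}{10}.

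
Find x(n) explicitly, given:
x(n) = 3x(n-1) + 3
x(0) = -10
First-order linear non-homogeneous.
Homogeneous solution: x_h(n) = A·(3)^n.
Try constant particular solution x_p = K: K = 3K + 3 ⇒ K = - \frac{3}{2}.
General: x(n) = A·(3)^n - \frac{3}{2}.
Apply x(0) = -10: A - \frac{3}{2} = -10 ⇒ A = - \frac{17}{2}.
So x(n) = - \frac{17 \cdot 3^{n}}{2} - \frac{3}{2}.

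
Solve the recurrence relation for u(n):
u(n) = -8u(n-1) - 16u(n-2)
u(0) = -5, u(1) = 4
Characteristic equation: x² + 8x + 16 = 0, which is (x - (-4))².
Repeated root r = -4.
General solution: u(n) = (A + Bn)·(-4)^n.
From u(0) = -5: A = -5.
From u(1) = 4: (A + B)·(-4) = 4 ⇒ B = 4.
So u(n) = \left(4 n - 5\right) \cdot (-4)^n.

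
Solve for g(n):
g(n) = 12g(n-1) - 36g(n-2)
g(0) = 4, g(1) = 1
Characteristic equation: x² - 12x + 36 = 0, which is (x - (6))².
Repeated root r = 6.
General solution: g(n) = (A + Bn)·(6)^n.
From g(0) = 4: A = 4.
From g(1) = 1: (A + B)·(6) = 1 ⇒ B = - \frac{23}{6}.
So g(n) = \left(4 - \frac{23 n}{6}\right) \cdot (6)^n.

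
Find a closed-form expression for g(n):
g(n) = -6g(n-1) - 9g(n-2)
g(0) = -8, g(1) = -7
Characteristic equation: x² + 6x + 9 = 0, which is (x - (-3))².
Repeated root r = -3.
General solution: g(n) = (A + Bn)·(-3)^n.
From g(0) = -8: A = -8.
From g(1) = -7: (A + B)·(-3) = -7 ⇒ B = \frac{31}{3}.
So g(n) = \left(\frac{31 n}{3} - 8\right) \cdot (-3)^n.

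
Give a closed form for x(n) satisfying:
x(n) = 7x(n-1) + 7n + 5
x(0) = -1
First-order linear with linear forcing.
Homogeneous solution: x_h(n) = A·(7)^n.
Try particular x_p(n) = pn + q. Substituting:
  pn + q = 7(p(n-1) + q) + 7n + 5.
Matching the n-coefficient: p = 7p + 7 ⇒ p = - \frac{7}{6}.
Matching constants: q = -7p + 7q + 5 ⇒ q = - \frac{79}{36}.
General: x(n) = A·(7)^n - \frac{7 n}{6} - \frac{79}{36}.
Apply x(0) = -1: A - \frac{79}{36} = -1 ⇒ A = \frac{43}{36}.
So x(n) = \frac{43 \cdot 7^{n}}{36} - \frac{7 n}{6} - \frac{79}{36}.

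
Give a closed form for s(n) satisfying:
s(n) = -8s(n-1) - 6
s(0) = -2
First-order linear non-homogeneous.
Homogeneous solution: s_h(n) = A·(-8)^n.
Try constant particular solution s_p = K: K = -8K - 6 ⇒ K = - \frac{2}{3}.
General: s(n) = A·(-8)^n - \frac{2}{3}.
Apply s(0) = -2: A - \frac{2}{3} = -2 ⇒ A = - \frac{4}{3}.
So s(n) = - \frac{4 \left(-8\right)^{n}}{3} - \frac{2}{3}.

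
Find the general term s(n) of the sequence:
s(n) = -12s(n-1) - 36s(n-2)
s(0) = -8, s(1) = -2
Characteristic equation: x² + 12x + 36 = 0, which is (x - (-6))².
Repeated root r = -6.
General solution: s(n) = (A + Bn)·(-6)^n.
From s(0) = -8: A = -8.
From s(1) = -2: (A + B)·(-6) = -2 ⇒ B = \frac{25}{3}.
So s(n) = \left(\frac{25 n}{3} - 8\right) \cdot (-6)^n.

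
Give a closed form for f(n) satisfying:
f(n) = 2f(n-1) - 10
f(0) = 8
First-order linear non-homogeneous.
Homogeneous solution: f_h(n) = A·(2)^n.
Try constant particular solution f_p = K: K = 2K - 10 ⇒ K = 10.
General: f(n) = A·(2)^n + 10.
Apply f(0) = 8: A + 10 = 8 ⇒ A = -2.
So f(n) = 10 - 2 \cdot 2^{n}.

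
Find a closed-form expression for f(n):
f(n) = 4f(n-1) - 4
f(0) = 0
First-order linear non-homogeneous.
Homogeneous solution: f_h(n) = A·(4)^n.
Try constant particular solution f_p = K: K = 4K - 4 ⇒ K = \frac{4}{3}.
General: f(n) = A·(4)^n + \frac{4}{3}.
Apply f(0) = 0: A + \frac{4}{3} = 0 ⇒ A = - \frac{4}{3}.
So f(n) = \frac{4}{3} - \frac{4 \cdot 4^{n}}{3}.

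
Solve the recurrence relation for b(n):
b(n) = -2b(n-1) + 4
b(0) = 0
First-order linear non-homogeneous.
Homogeneous solution: b_h(n) = A·(-2)^n.
Try constant particular solution b_p = K: K = -2K + 4 ⇒ K = \frac{4}{3}.
General: b(n) = A·(-2)^n + \frac{4}{3}.
Apply b(0) = 0: A + \frac{4}{3} = 0 ⇒ A = - \frac{4}{3}.
So b(n) = \frac{4}{3} - \frac{4 \left(-2\right)^{n}}{3}.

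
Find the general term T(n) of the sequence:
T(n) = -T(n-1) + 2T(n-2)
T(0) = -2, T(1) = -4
Characteristic equation: x² + x - 2 = 0, which factors as (x - (1))(x - (-2)) = 0.
Roots r₁ = 1, r₂ = -2 (distinct).
General solution: T(n) = A·(1)^n + B·(-2)^n.
From T(0) = -2: A + B = -2.
From T(1) = -4: A - 2B = -4.
Solving: A = - \frac{8}{3}, B = \frac{2}{3}.
So T(n) = \frac{2 \left(-2\right)^{n}}{3} - \frac{8}{3}.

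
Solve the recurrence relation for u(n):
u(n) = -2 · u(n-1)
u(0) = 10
Pure geometric recurrence with ratio -2.
By induction u(n) = u(0) · (-2)^n = 10 \left(-2\right)^{n}.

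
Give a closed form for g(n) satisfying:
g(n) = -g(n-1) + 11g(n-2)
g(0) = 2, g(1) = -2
Characteristic equation: x² + x - 11 = 0.
Discriminant Δ = (-1)² + 4·(11) = 45.
Roots r₁,₂ = (-1 ± √45)/2, so r₁ = - \frac{1}{2} + \frac{3 \sqrt{5}}{2}, r₂ = - \frac{3 \sqrt{5}}{2} - \frac{1}{2}.
General solution: g(n) = A·r₁^n + B·r₂^n.
From the initial conditions, A + B = 2 and r₁A + r₂B = -2.
Since r₁ - r₂ = √45: A = (-2 - (2)r₂)/√45 = 1 - \frac{\sqrt{5}}{15}, and B = 2 - A = \frac{\sqrt{5}}{15} + 1.
So g(n) = \left(1 - \frac{\sqrt{5}}{15}\right)\left(- \frac{1}{2} + \frac{3 \sqrt{5}}{2}\right)^n + \left(\frac{\sqrt{5}}{15} + 1\right)\left(- \frac{3 \sqrt{5}}{2} - \frac{1}{2}\right)^n.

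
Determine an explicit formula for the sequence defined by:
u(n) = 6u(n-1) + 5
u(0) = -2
First-order linear non-homogeneous.
Homogeneous solution: u_h(n) = A·(6)^n.
Try constant particular solution u_p = K: K = 6K + 5 ⇒ K = -1.
General: u(n) = A·(6)^n - 1.
Apply u(0) = -2: A - 1 = -2 ⇒ A = -1.
So u(n) = - 6^{n} - 1.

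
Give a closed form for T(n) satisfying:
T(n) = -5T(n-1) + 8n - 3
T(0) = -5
First-order linear with linear forcing.
Homogeneous solution: T_h(n) = A·(-5)^n.
Try particular T_p(n) = pn + q. Substituting:
  pn + q = -5(p(n-1) + q) + 8n - 3.
Matching the n-coefficient: p = -5p + 8 ⇒ p = \frac{4}{3}.
Matching constants: q = 5p - 5q - 3 ⇒ q = \frac{11}{18}.
General: T(n) = A·(-5)^n + \frac{4 n}{3} + \frac{11}{18}.
Apply T(0) = -5: A + \frac{11}{18} = -5 ⇒ A = - \frac{101}{18}.
So T(n) = - \frac{101 \left(-5\right)^{n}}{18} + \frac{4 n}{3} + \frac{11}{18}.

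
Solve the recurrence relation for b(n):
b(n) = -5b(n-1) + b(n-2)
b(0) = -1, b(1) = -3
Characteristic equation: x² + 5x - 1 = 0.
Discriminant Δ = (-5)² + 4·(1) = 29.
Roots r₁,₂ = (-5 ± √29)/2, so r₁ = - \frac{5}{2} + \frac{\sqrt{29}}{2}, r₂ = - \frac{\sqrt{29}}{2} - \frac{5}{2}.
General solution: b(n) = A·r₁^n + B·r₂^n.
From the initial conditions, A + B = -1 and r₁A + r₂B = -3.
Since r₁ - r₂ = √29: A = (-3 - (-1)r₂)/√29 = - \frac{11 \sqrt{29}}{58} - \frac{1}{2}, and B = -1 - A = - \frac{1}{2} + \frac{11 \sqrt{29}}{58}.
So b(n) = \left(- \frac{11 \sqrt{29}}{58} - \frac{1}{2}\right)\left(- \frac{5}{2} + \frac{\sqrt{29}}{2}\right)^n + \left(- \frac{1}{2} + \frac{11 \sqrt{29}}{58}\right)\left(- \frac{\sqrt{29}}{2} - \frac{5}{2}\right)^n.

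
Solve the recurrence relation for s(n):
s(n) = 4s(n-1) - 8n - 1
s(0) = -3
First-order linear with linear forcing.
Homogeneous solution: s_h(n) = A·(4)^n.
Try particular s_p(n) = pn + q. Substituting:
  pn + q = 4(p(n-1) + q) - 8n - 1.
Matching the n-coefficient: p = 4p - 8 ⇒ p = \frac{8}{3}.
Matching constants: q = -4p + 4q - 1 ⇒ q = \frac{35}{9}.
General: s(n) = A·(4)^n + \frac{8 n}{3} + \frac{35}{9}.
Apply s(0) = -3: A + \frac{35}{9} = -3 ⇒ A = - \frac{62}{9}.
So s(n) = - \frac{62 \cdot 4^{n}}{9} + \frac{8 n}{3} + \frac{35}{9}.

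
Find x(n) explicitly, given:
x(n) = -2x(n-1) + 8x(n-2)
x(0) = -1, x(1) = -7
Characteristic equation: x² + 2x - 8 = 0, which factors as (x - (-4))(x - (2)) = 0.
Roots r₁ = -4, r₂ = 2 (distinct).
General solution: x(n) = A·(-4)^n + B·(2)^n.
From x(0) = -1: A + B = -1.
From x(1) = -7: -4A + 2B = -7.
Solving: A = \frac{5}{6}, B = - \frac{11}{6}.
So x(n) = \frac{5 \left(-4\right)^{n}}{6} - \frac{11 \cdot 2^{n}}{6}.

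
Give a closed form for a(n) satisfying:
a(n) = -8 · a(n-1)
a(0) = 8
Pure geometric recurrence with ratio -8.
By induction a(n) = a(0) · (-8)^n = 8 \left(-8\right)^{n}.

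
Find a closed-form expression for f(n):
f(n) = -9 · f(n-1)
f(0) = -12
Pure geometric recurrence with ratio -9.
By induction f(n) = f(0) · (-9)^n = - 12 \left(-9\right)^{n}.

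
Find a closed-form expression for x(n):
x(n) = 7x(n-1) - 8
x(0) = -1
First-order linear non-homogeneous.
Homogeneous solution: x_h(n) = A·(7)^n.
Try constant particular solution x_p = K: K = 7K - 8 ⇒ K = \frac{4}{3}.
General: x(n) = A·(7)^n + \frac{4}{3}.
Apply x(0) = -1: A + \frac{4}{3} = -1 ⇒ A = - \frac{7}{3}.
So x(n) = \frac{4}{3} - \frac{7 \cdot 7^{n}}{3}.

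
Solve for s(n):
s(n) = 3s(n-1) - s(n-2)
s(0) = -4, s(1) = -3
Characteristic equation: x² - 3x + 1 = 0.
Discriminant Δ = (3)² + 4·(-1) = 5.
Roots r₁,₂ = (3 ± √5)/2, so r₁ = \frac{\sqrt{5}}{2} + \frac{3}{2}, r₂ = \frac{3}{2} - \frac{\sqrt{5}}{2}.
General solution: s(n) = A·r₁^n + B·r₂^n.
From the initial conditions, A + B = -4 and r₁A + r₂B = -3.
Since r₁ - r₂ = √5: A = (-3 - (-4)r₂)/√5 = -2 + \frac{3 \sqrt{5}}{5}, and B = -4 - A = -2 - \frac{3 \sqrt{5}}{5}.
So s(n) = \left(-2 + \frac{3 \sqrt{5}}{5}\right)\left(\frac{\sqrt{5}}{2} + \frac{3}{2}\right)^n + \left(-2 - \frac{3 \sqrt{5}}{5}\right)\left(\frac{3}{2} - \frac{\sqrt{5}}{2}\right)^n.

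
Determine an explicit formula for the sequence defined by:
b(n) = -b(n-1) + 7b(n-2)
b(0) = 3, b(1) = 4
Characteristic equation: x² + x - 7 = 0.
Discriminant Δ = (-1)² + 4·(7) = 29.
Roots r₁,₂ = (-1 ± √29)/2, so r₁ = - \frac{1}{2} + \frac{\sqrt{29}}{2}, r₂ = - \frac{\sqrt{29}}{2} - \frac{1}{2}.
General solution: b(n) = A·r₁^n + B·r₂^n.
From the initial conditions, A + B = 3 and r₁A + r₂B = 4.
Since r₁ - r₂ = √29: A = (4 - (3)r₂)/√29 = \frac{11 \sqrt{29}}{58} + \frac{3}{2}, and B = 3 - A = \frac{3}{2} - \frac{11 \sqrt{29}}{58}.
So b(n) = \left(\frac{11 \sqrt{29}}{58} + \frac{3}{2}\right)\left(- \frac{1}{2} + \frac{\sqrt{29}}{2}\right)^n + \left(\frac{3}{2} - \frac{11 \sqrt{29}}{58}\right)\left(- \frac{\sqrt{29}}{2} - \frac{1}{2}\right)^n.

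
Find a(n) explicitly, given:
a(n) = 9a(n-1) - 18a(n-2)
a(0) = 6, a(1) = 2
Characteristic equation: x² - 9x + 18 = 0, which factors as (x - (6))(x - (3)) = 0.
Roots r₁ = 6, r₂ = 3 (distinct).
General solution: a(n) = A·(6)^n + B·(3)^n.
From a(0) = 6: A + B = 6.
From a(1) = 2: 6A + 3B = 2.
Solving: A = - \frac{16}{3}, B = \frac{34}{3}.
So a(n) = \frac{34 \cdot 3^{n}}{3} - \frac{16 \cdot 6^{n}}{3}.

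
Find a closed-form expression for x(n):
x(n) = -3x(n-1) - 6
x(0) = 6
First-order linear non-homogeneous.
Homogeneous solution: x_h(n) = A·(-3)^n.
Try constant particular solution x_p = K: K = -3K - 6 ⇒ K = - \frac{3}{2}.
General: x(n) = A·(-3)^n - \frac{3}{2}.
Apply x(0) = 6: A - \frac{3}{2} = 6 ⇒ A = \frac{15}{2}.
So x(n) = \frac{15 \left(-3\right)^{n}}{2} - \frac{3}{2}.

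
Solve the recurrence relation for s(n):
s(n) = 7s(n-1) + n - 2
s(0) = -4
First-order linear with linear forcing.
Homogeneous solution: s_h(n) = A·(7)^n.
Try particular s_p(n) = pn + q. Substituting:
  pn + q = 7(p(n-1) + q) + n - 2.
Matching the n-coefficient: p = 7p + 1 ⇒ p = - \frac{1}{6}.
Matching constants: q = -7p + 7q - 2 ⇒ q = \frac{5}{36}.
General: s(n) = A·(7)^n - \frac{n}{6} + \frac{5}{36}.
Apply s(0) = -4: A + \frac{5}{36} = -4 ⇒ A = - \frac{149}{36}.
So s(n) = - \frac{149 \cdot 7^{n}}{36} - \frac{n}{6} + \frac{5}{36}.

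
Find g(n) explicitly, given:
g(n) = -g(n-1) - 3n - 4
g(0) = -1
First-order linear with linear forcing.
Homogeneous solution: g_h(n) = A·(-1)^n.
Try particular g_p(n) = pn + q. Substituting:
  pn + q = -(p(n-1) + q) - 3n - 4.
Matching the n-coefficient: p = -p - 3 ⇒ p = - \frac{3}{2}.
Matching constants: q = p - q - 4 ⇒ q = - \frac{11}{4}.
General: g(n) = A·(-1)^n - \frac{3 n}{2} - \frac{11}{4}.
Apply g(0) = -1: A - \frac{11}{4} = -1 ⇒ A = \frac{7}{4}.
So g(n) = \frac{7 \left(-1\right)^{n}}{4} - \frac{3 n}{2} - \frac{11}{4}.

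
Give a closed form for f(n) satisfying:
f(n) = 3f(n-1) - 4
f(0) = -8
First-order linear non-homogeneous.
Homogeneous solution: f_h(n) = A·(3)^n.
Try constant particular solution f_p = K: K = 3K - 4 ⇒ K = 2.
General: f(n) = A·(3)^n + 2.
Apply f(0) = -8: A + 2 = -8 ⇒ A = -10.
So f(n) = 2 - 10 \cdot 3^{n}.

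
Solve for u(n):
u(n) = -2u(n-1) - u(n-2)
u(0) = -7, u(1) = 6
Characteristic equation: x² + 2x + 1 = 0, which is (x - (-1))².
Repeated root r = -1.
General solution: u(n) = (A + Bn)·(-1)^n.
From u(0) = -7: A = -7.
From u(1) = 6: (A + B)·(-1) = 6 ⇒ B = 1.
So u(n) = \left(n - 7\right) \cdot (-1)^n.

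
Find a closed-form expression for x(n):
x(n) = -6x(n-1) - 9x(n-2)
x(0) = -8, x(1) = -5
Characteristic equation: x² + 6x + 9 = 0, which is (x - (-3))².
Repeated root r = -3.
General solution: x(n) = (A + Bn)·(-3)^n.
From x(0) = -8: A = -8.
From x(1) = -5: (A + B)·(-3) = -5 ⇒ B = \frac{29}{3}.
So x(n) = \left(\frac{29 n}{3} - 8\right) \cdot (-3)^n.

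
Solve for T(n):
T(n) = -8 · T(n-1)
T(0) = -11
Pure geometric recurrence with ratio -8.
By induction T(n) = T(0) · (-8)^n = - 11 \left(-8\right)^{n}.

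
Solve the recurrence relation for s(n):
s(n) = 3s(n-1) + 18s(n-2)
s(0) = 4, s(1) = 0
Characteristic equation: x² - 3x - 18 = 0, which factors as (x - (-3))(x - (6)) = 0.
Roots r₁ = -3, r₂ = 6 (distinct).
General solution: s(n) = A·(-3)^n + B·(6)^n.
From s(0) = 4: A + B = 4.
From s(1) = 0: -3A + 6B = 0.
Solving: A = \frac{8}{3}, B = \frac{4}{3}.
So s(n) = \frac{8 \left(-3\right)^{n}}{3} + \frac{4 \cdot 6^{n}}{3}.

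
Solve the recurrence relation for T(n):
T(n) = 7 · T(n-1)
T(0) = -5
Pure geometric recurrence with ratio 7.
By induction T(n) = T(0) · (7)^n = - 5 \cdot 7^{n}.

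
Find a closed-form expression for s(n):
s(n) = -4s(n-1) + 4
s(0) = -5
First-order linear non-homogeneous.
Homogeneous solution: s_h(n) = A·(-4)^n.
Try constant particular solution s_p = K: K = -4K + 4 ⇒ K = \frac{4}{5}.
General: s(n) = A·(-4)^n + \frac{4}{5}.
Apply s(0) = -5: A + \frac{4}{5} = -5 ⇒ A = - \frac{29}{5}.
So s(n) = \frac{4}{5} - \frac{29 \left(-4\right)^{n}}{5}.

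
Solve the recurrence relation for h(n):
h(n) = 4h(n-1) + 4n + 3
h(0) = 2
First-order linear with linear forcing.
Homogeneous solution: h_h(n) = A·(4)^n.
Try particular h_p(n) = pn + q. Substituting:
  pn + q = 4(p(n-1) + q) + 4n + 3.
Matching the n-coefficient: p = 4p + 4 ⇒ p = - \frac{4}{3}.
Matching constants: q = -4p + 4q + 3 ⇒ q = - \frac{25}{9}.
General: h(n) = A·(4)^n - \frac{4 n}{3} - \frac{25}{9}.
Apply h(0) = 2: A - \frac{25}{9} = 2 ⇒ A = \frac{43}{9}.
So h(n) = \frac{43 \cdot 4^{n}}{9} - \frac{4 n}{3} - \frac{25}{9}.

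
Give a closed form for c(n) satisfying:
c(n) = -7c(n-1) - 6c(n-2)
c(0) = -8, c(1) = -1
Characteristic equation: x² + 7x + 6 = 0, which factors as (x - (-1))(x - (-6)) = 0.
Roots r₁ = -1, r₂ = -6 (distinct).
General solution: c(n) = A·(-1)^n + B·(-6)^n.
From c(0) = -8: A + B = -8.
From c(1) = -1: -A - 6B = -1.
Solving: A = - \frac{49}{5}, B = \frac{9}{5}.
So c(n) = - \frac{49 \left(-1\right)^{n}}{5} + \frac{9 \left(-6\right)^{n}}{5}.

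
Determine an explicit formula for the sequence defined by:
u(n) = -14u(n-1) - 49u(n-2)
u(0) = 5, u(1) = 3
Characteristic equation: x² + 14x + 49 = 0, which is (x - (-7))².
Repeated root r = -7.
General solution: u(n) = (A + Bn)·(-7)^n.
From u(0) = 5: A = 5.
From u(1) = 3: (A + B)·(-7) = 3 ⇒ B = - \frac{38}{7}.
So u(n) = \left(5 - \frac{38 n}{7}\right) \cdot (-7)^n.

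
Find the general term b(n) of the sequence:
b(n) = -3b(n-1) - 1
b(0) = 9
First-order linear non-homogeneous.
Homogeneous solution: b_h(n) = A·(-3)^n.
Try constant particular solution b_p = K: K = -3K - 1 ⇒ K = - \frac{1}{4}.
General: b(n) = A·(-3)^n - \frac{1}{4}.
Apply b(0) = 9: A - \frac{1}{4} = 9 ⇒ A = \frac{37}{4}.
So b(n) = \frac{37 \left(-3\right)^{n}}{4} - \frac{1}{4}.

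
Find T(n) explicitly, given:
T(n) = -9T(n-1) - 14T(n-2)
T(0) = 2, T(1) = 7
Characteristic equation: x² + 9x + 14 = 0, which factors as (x - (-2))(x - (-7)) = 0.
Roots r₁ = -2, r₂ = -7 (distinct).
General solution: T(n) = A·(-2)^n + B·(-7)^n.
From T(0) = 2: A + B = 2.
From T(1) = 7: -2A - 7B = 7.
Solving: A = \frac{21}{5}, B = - \frac{11}{5}.
So T(n) = \frac{21 \left(-2\right)^{n}}{5} - \frac{11 \left(-7\right)^{n}}{5}.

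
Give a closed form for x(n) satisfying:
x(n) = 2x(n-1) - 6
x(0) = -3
First-order linear non-homogeneous.
Homogeneous solution: x_h(n) = A·(2)^n.
Try constant particular solution x_p = K: K = 2K - 6 ⇒ K = 6.
General: x(n) = A·(2)^n + 6.
Apply x(0) = -3: A + 6 = -3 ⇒ A = -9.
So x(n) = 6 - 9 \cdot 2^{n}.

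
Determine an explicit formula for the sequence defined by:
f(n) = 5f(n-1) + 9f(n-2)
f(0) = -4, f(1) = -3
Characteristic equation: x² - 5x - 9 = 0.
Discriminant Δ = (5)² + 4·(9) = 61.
Roots r₁,₂ = (5 ± √61)/2, so r₁ = \frac{5}{2} + \frac{\sqrt{61}}{2}, r₂ = \frac{5}{2} - \frac{\sqrt{61}}{2}.
General solution: f(n) = A·r₁^n + B·r₂^n.
From the initial conditions, A + B = -4 and r₁A + r₂B = -3.
Since r₁ - r₂ = √61: A = (-3 - (-4)r₂)/√61 = -2 + \frac{7 \sqrt{61}}{61}, and B = -4 - A = -2 - \frac{7 \sqrt{61}}{61}.
So f(n) = \left(-2 + \frac{7 \sqrt{61}}{61}\right)\left(\frac{5}{2} + \frac{\sqrt{61}}{2}\right)^n + \left(-2 - \frac{7 \sqrt{61}}{61}\right)\left(\frac{5}{2} - \frac{\sqrt{61}}{2}\right)^n.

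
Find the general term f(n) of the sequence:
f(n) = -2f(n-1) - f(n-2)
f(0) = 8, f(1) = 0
Characteristic equation: x² + 2x + 1 = 0, which is (x - (-1))².
Repeated root r = -1.
General solution: f(n) = (A + Bn)·(-1)^n.
From f(0) = 8: A = 8.
From f(1) = 0: (A + B)·(-1) = 0 ⇒ B = -8.
So f(n) = \left(8 - 8 n\right) \cdot (-1)^n.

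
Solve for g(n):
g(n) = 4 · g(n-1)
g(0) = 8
Pure geometric recurrence with ratio 4.
By induction g(n) = g(0) · (4)^n = 8 \cdot 4^{n}.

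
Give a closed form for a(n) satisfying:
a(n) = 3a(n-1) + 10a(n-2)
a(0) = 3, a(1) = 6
Characteristic equation: x² - 3x - 10 = 0, which factors as (x - (-2))(x - (5)) = 0.
Roots r₁ = -2, r₂ = 5 (distinct).
General solution: a(n) = A·(-2)^n + B·(5)^n.
From a(0) = 3: A + B = 3.
From a(1) = 6: -2A + 5B = 6.
Solving: A = \frac{9}{7}, B = \frac{12}{7}.
So a(n) = \frac{9 \left(-2\right)^{n}}{7} + \frac{12 \cdot 5^{n}}{7}.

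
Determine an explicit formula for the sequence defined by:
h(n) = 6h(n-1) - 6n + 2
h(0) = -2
First-order linear with linear forcing.
Homogeneous solution: h_h(n) = A·(6)^n.
Try particular h_p(n) = pn + q. Substituting:
  pn + q = 6(p(n-1) + q) - 6n + 2.
Matching the n-coefficient: p = 6p - 6 ⇒ p = \frac{6}{5}.
Matching constants: q = -6p + 6q + 2 ⇒ q = \frac{26}{25}.
General: h(n) = A·(6)^n + \frac{6 n}{5} + \frac{26}{25}.
Apply h(0) = -2: A + \frac{26}{25} = -2 ⇒ A = - \frac{76}{25}.
So h(n) = - \frac{76 \cdot 6^{n}}{25} + \frac{6 n}{5} + \frac{26}{25}.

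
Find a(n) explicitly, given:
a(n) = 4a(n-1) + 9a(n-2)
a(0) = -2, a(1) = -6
Characteristic equation: x² - 4x - 9 = 0.
Discriminant Δ = (4)² + 4·(9) = 52.
Roots r₁,₂ = (4 ± √52)/2, so r₁ = 2 + \sqrt{13}, r₂ = 2 - \sqrt{13}.
General solution: a(n) = A·r₁^n + B·r₂^n.
From the initial conditions, A + B = -2 and r₁A + r₂B = -6.
Since r₁ - r₂ = √52: A = (-6 - (-2)r₂)/√52 = -1 - \frac{\sqrt{13}}{13}, and B = -2 - A = -1 + \frac{\sqrt{13}}{13}.
So a(n) = \left(-1 - \frac{\sqrt{13}}{13}\right)\left(2 + \sqrt{13}\right)^n + \left(-1 + \frac{\sqrt{13}}{13}\right)\left(2 - \sqrt{13}\right)^n.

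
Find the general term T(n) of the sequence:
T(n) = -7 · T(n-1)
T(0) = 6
Pure geometric recurrence with ratio -7.
By induction T(n) = T(0) · (-7)^n = 6 \left(-7\right)^{n}.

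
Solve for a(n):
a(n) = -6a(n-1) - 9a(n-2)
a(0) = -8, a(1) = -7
Characteristic equation: x² + 6x + 9 = 0, which is (x - (-3))².
Repeated root r = -3.
General solution: a(n) = (A + Bn)·(-3)^n.
From a(0) = -8: A = -8.
From a(1) = -7: (A + B)·(-3) = -7 ⇒ B = \frac{31}{3}.
So a(n) = \left(\frac{31 n}{3} - 8\right) \cdot (-3)^n.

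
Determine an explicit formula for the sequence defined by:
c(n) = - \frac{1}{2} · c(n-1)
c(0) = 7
Pure geometric recurrence with ratio - \frac{1}{2}.
By induction c(n) = c(0) · (- \frac{1}{2})^n = 7 \left(- \frac{1}{2}\right)^{n}.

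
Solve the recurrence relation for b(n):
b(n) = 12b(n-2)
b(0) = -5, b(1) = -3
Characteristic equation: x² - 12 = 0.
Discriminant Δ = (0)² + 4·(12) = 48.
Roots r₁,₂ = (0 ± √48)/2, so r₁ = 2 \sqrt{3}, r₂ = - 2 \sqrt{3}.
General solution: b(n) = A·r₁^n + B·r₂^n.
From the initial conditions, A + B = -5 and r₁A + r₂B = -3.
Since r₁ - r₂ = √48: A = (-3 - (-5)r₂)/√48 = - \frac{5}{2} - \frac{\sqrt{3}}{4}, and B = -5 - A = - \frac{5}{2} + \frac{\sqrt{3}}{4}.
So b(n) = \left(- \frac{5}{2} - \frac{\sqrt{3}}{4}\right)\left(2 \sqrt{3}\right)^n + \left(- \frac{5}{2} + \frac{\sqrt{3}}{4}\right)\left(- 2 \sqrt{3}\right)^n.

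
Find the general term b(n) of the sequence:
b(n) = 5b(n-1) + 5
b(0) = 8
First-order linear non-homogeneous.
Homogeneous solution: b_h(n) = A·(5)^n.
Try constant particular solution b_p = K: K = 5K + 5 ⇒ K = - \frac{5}{4}.
General: b(n) = A·(5)^n - \frac{5}{4}.
Apply b(0) = 8: A - \frac{5}{4} = 8 ⇒ A = \frac{37}{4}.
So b(n) = \frac{37 \cdot 5^{n}}{4} - \frac{5}{4}.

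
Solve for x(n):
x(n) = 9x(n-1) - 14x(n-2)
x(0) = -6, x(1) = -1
Characteristic equation: x² - 9x + 14 = 0, which factors as (x - (2))(x - (7)) = 0.
Roots r₁ = 2, r₂ = 7 (distinct).
General solution: x(n) = A·(2)^n + B·(7)^n.
From x(0) = -6: A + B = -6.
From x(1) = -1: 2A + 7B = -1.
Solving: A = - \frac{41}{5}, B = \frac{11}{5}.
So x(n) = - \frac{41 \cdot 2^{n}}{5} + \frac{11 \cdot 7^{n}}{5}.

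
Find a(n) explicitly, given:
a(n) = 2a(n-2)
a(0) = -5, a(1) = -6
Characteristic equation: x² - 2 = 0.
Discriminant Δ = (0)² + 4·(2) = 8.
Roots r₁,₂ = (0 ± √8)/2, so r₁ = \sqrt{2}, r₂ = - \sqrt{2}.
General solution: a(n) = A·r₁^n + B·r₂^n.
From the initial conditions, A + B = -5 and r₁A + r₂B = -6.
Since r₁ - r₂ = √8: A = (-6 - (-5)r₂)/√8 = - \frac{5}{2} - \frac{3 \sqrt{2}}{2}, and B = -5 - A = - \frac{5}{2} + \frac{3 \sqrt{2}}{2}.
So a(n) = \left(- \frac{5}{2} - \frac{3 \sqrt{2}}{2}\right)\left(\sqrt{2}\right)^n + \left(- \frac{5}{2} + \frac{3 \sqrt{2}}{2}\right)\left(- \sqrt{2}\right)^n.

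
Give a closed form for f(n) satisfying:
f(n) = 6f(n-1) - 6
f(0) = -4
First-order linear non-homogeneous.
Homogeneous solution: f_h(n) = A·(6)^n.
Try constant particular solution f_p = K: K = 6K - 6 ⇒ K = \frac{6}{5}.
General: f(n) = A·(6)^n + \frac{6}{5}.
Apply f(0) = -4: A + \frac{6}{5} = -4 ⇒ A = - \frac{26}{5}.
So f(n) = \frac{6}{5} - \frac{26 \cdot 6^{n}}{5}.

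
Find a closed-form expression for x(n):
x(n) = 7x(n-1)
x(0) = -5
This is a homogeneous first-order recurrence with ratio 7.
By induction x(n) = x(0) · (7)^n = - 5 \cdot 7^{n}.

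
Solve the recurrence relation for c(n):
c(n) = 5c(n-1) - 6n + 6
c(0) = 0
First-order linear with linear forcing.
Homogeneous solution: c_h(n) = A·(5)^n.
Try particular c_p(n) = pn + q. Substituting:
  pn + q = 5(p(n-1) + q) - 6n + 6.
Matching the n-coefficient: p = 5p - 6 ⇒ p = \frac{3}{2}.
Matching constants: q = -5p + 5q + 6 ⇒ q = \frac{3}{8}.
General: c(n) = A·(5)^n + \frac{3 n}{2} + \frac{3}{8}.
Apply c(0) = 0: A + \frac{3}{8} = 0 ⇒ A = - \frac{3}{8}.
So c(n) = - \frac{3 \cdot 5^{n}}{8} + \frac{3 n}{2} + \frac{3}{8}.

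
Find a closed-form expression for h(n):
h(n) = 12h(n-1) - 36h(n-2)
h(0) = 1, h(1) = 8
Characteristic equation: x² - 12x + 36 = 0, which is (x - (6))².
Repeated root r = 6.
General solution: h(n) = (A + Bn)·(6)^n.
From h(0) = 1: A = 1.
From h(1) = 8: (A + B)·(6) = 8 ⇒ B = \frac{1}{3}.
So h(n) = \left(\frac{n}{3} + 1\right) \cdot (6)^n.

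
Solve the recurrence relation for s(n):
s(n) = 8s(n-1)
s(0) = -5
This is a homogeneous first-order recurrence with ratio 8.
By induction s(n) = s(0) · (8)^n = - 5 \cdot 8^{n}.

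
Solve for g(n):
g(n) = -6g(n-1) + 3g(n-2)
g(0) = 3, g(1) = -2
Characteristic equation: x² + 6x - 3 = 0.
Discriminant Δ = (-6)² + 4·(3) = 48.
Roots r₁,₂ = (-6 ± √48)/2, so r₁ = -3 + 2 \sqrt{3}, r₂ = - 2 \sqrt{3} - 3.
General solution: g(n) = A·r₁^n + B·r₂^n.
From the initial conditions, A + B = 3 and r₁A + r₂B = -2.
Since r₁ - r₂ = √48: A = (-2 - (3)r₂)/√48 = \frac{7 \sqrt{3}}{12} + \frac{3}{2}, and B = 3 - A = \frac{3}{2} - \frac{7 \sqrt{3}}{12}.
So g(n) = \left(\frac{7 \sqrt{3}}{12} + \frac{3}{2}\right)\left(-3 + 2 \sqrt{3}\right)^n + \left(\frac{3}{2} - \frac{7 \sqrt{3}}{12}\right)\left(- 2 \sqrt{3} - 3\right)^n.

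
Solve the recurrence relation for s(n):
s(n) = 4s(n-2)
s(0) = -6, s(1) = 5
Characteristic equation: x² - 4 = 0, which factors as (x - (2))(x - (-2)) = 0.
Roots r₁ = 2, r₂ = -2 (distinct).
General solution: s(n) = A·(2)^n + B·(-2)^n.
From s(0) = -6: A + B = -6.
From s(1) = 5: 2A - 2B = 5.
Solving: A = - \frac{7}{4}, B = - \frac{17}{4}.
So s(n) = - \frac{17 \left(-2\right)^{n}}{4} - \frac{7 \cdot 2^{n}}{4}.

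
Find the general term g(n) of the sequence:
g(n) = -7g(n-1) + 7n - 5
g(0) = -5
First-order linear with linear forcing.
Homogeneous solution: g_h(n) = A·(-7)^n.
Try particular g_p(n) = pn + q. Substituting:
  pn + q = -7(p(n-1) + q) + 7n - 5.
Matching the n-coefficient: p = -7p + 7 ⇒ p = \frac{7}{8}.
Matching constants: q = 7p - 7q - 5 ⇒ q = \frac{9}{64}.
General: g(n) = A·(-7)^n + \frac{7 n}{8} + \frac{9}{64}.
Apply g(0) = -5: A + \frac{9}{64} = -5 ⇒ A = - \frac{329}{64}.
So g(n) = - \frac{329 \left(-7\right)^{n}}{64} + \frac{7 n}{8} + \frac{9}{64}.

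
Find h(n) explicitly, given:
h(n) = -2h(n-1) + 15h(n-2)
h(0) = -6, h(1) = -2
Characteristic equation: x² + 2x - 15 = 0, which factors as (x - (3))(x - (-5)) = 0.
Roots r₁ = 3, r₂ = -5 (distinct).
General solution: h(n) = A·(3)^n + B·(-5)^n.
From h(0) = -6: A + B = -6.
From h(1) = -2: 3A - 5B = -2.
Solving: A = -4, B = -2.
So h(n) = - 2 \left(-5\right)^{n} - 4 \cdot 3^{n}.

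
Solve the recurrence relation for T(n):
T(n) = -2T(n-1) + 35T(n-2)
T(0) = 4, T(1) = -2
Characteristic equation: x² + 2x - 35 = 0, which factors as (x - (-7))(x - (5)) = 0.
Roots r₁ = -7, r₂ = 5 (distinct).
General solution: T(n) = A·(-7)^n + B·(5)^n.
From T(0) = 4: A + B = 4.
From T(1) = -2: -7A + 5B = -2.
Solving: A = \frac{11}{6}, B = \frac{13}{6}.
So T(n) = \frac{11 \left(-7\right)^{n}}{6} + \frac{13 \cdot 5^{n}}{6}.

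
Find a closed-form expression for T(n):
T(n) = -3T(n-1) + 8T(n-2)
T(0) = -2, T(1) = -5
Characteristic equation: x² + 3x - 8 = 0.
Discriminant Δ = (-3)² + 4·(8) = 41.
Roots r₁,₂ = (-3 ± √41)/2, so r₁ = - \frac{3}{2} + \frac{\sqrt{41}}{2}, r₂ = - \frac{\sqrt{41}}{2} - \frac{3}{2}.
General solution: T(n) = A·r₁^n + B·r₂^n.
From the initial conditions, A + B = -2 and r₁A + r₂B = -5.
Since r₁ - r₂ = √41: A = (-5 - (-2)r₂)/√41 = - \frac{8 \sqrt{41}}{41} - 1, and B = -2 - A = -1 + \frac{8 \sqrt{41}}{41}.
So T(n) = \left(- \frac{8 \sqrt{41}}{41} - 1\right)\left(- \frac{3}{2} + \frac{\sqrt{41}}{2}\right)^n + \left(-1 + \frac{8 \sqrt{41}}{41}\right)\left(- \frac{\sqrt{41}}{2} - \frac{3}{2}\right)^n.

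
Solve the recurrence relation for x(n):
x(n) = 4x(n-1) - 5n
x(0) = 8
First-order linear with linear forcing.
Homogeneous solution: x_h(n) = A·(4)^n.
Try particular x_p(n) = pn + q. Substituting:
  pn + q = 4(p(n-1) + q) - 5n.
Matching the n-coefficient: p = 4p - 5 ⇒ p = \frac{5}{3}.
Matching constants: q = -4p + 4q ⇒ q = \frac{20}{9}.
General: x(n) = A·(4)^n + \frac{5 n}{3} + \frac{20}{9}.
Apply x(0) = 8: A + \frac{20}{9} = 8 ⇒ A = \frac{52}{9}.
So x(n) = \frac{52 \cdot 4^{n}}{9} + \frac{5 n}{3} + \frac{20}{9}.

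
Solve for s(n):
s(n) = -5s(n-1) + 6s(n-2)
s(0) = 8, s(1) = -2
Characteristic equation: x² + 5x - 6 = 0, which factors as (x - (1))(x - (-6)) = 0.
Roots r₁ = 1, r₂ = -6 (distinct).
General solution: s(n) = A·(1)^n + B·(-6)^n.
From s(0) = 8: A + B = 8.
From s(1) = -2: A - 6B = -2.
Solving: A = \frac{46}{7}, B = \frac{10}{7}.
So s(n) = \frac{10 \left(-6\right)^{n}}{7} + \frac{46}{7}.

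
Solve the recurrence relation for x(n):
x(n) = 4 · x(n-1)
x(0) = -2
Pure geometric recurrence with ratio 4.
By induction x(n) = x(0) · (4)^n = - 2 \cdot 4^{n}.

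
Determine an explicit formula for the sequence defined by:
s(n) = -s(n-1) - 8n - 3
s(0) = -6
First-order linear with linear forcing.
Homogeneous solution: s_h(n) = A·(-1)^n.
Try particular s_p(n) = pn + q. Substituting:
  pn + q = -(p(n-1) + q) - 8n - 3.
Matching the n-coefficient: p = -p - 8 ⇒ p = -4.
Matching constants: q = p - q - 3 ⇒ q = - \frac{7}{2}.
General: s(n) = A·(-1)^n - 4 n - \frac{7}{2}.
Apply s(0) = -6: A - \frac{7}{2} = -6 ⇒ A = - \frac{5}{2}.
So s(n) = - \frac{5 \left(-1\right)^{n}}{2} - 4 n - \frac{7}{2}.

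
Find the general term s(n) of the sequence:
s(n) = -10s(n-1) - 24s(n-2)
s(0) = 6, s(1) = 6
Characteristic equation: x² + 10x + 24 = 0, which factors as (x - (-6))(x - (-4)) = 0.
Roots r₁ = -6, r₂ = -4 (distinct).
General solution: s(n) = A·(-6)^n + B·(-4)^n.
From s(0) = 6: A + B = 6.
From s(1) = 6: -6A - 4B = 6.
Solving: A = -15, B = 21.
So s(n) = 21 \left(-4\right)^{n} - 15 \left(-6\right)^{n}.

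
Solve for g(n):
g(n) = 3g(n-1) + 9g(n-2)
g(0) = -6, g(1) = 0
Characteristic equation: x² - 3x - 9 = 0.
Discriminant Δ = (3)² + 4·(9) = 45.
Roots r₁,₂ = (3 ± √45)/2, so r₁ = \frac{3}{2} + \frac{3 \sqrt{5}}{2}, r₂ = \frac{3}{2} - \frac{3 \sqrt{5}}{2}.
General solution: g(n) = A·r₁^n + B·r₂^n.
From the initial conditions, A + B = -6 and r₁A + r₂B = 0.
Since r₁ - r₂ = √45: A = (0 - (-6)r₂)/√45 = -3 + \frac{3 \sqrt{5}}{5}, and B = -6 - A = -3 - \frac{3 \sqrt{5}}{5}.
So g(n) = \left(-3 + \frac{3 \sqrt{5}}{5}\right)\left(\frac{3}{2} + \frac{3 \sqrt{5}}{2}\right)^n + \left(-3 - \frac{3 \sqrt{5}}{5}\right)\left(\frac{3}{2} - \frac{3 \sqrt{5}}{2}\right)^n.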